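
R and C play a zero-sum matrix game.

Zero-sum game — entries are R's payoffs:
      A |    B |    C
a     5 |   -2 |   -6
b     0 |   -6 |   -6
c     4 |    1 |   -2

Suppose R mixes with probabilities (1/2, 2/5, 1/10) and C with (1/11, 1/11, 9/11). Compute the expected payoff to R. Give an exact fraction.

Against (1/11, 1/11, 9/11), each row's expected payoff is a: -51/11; b: -60/11; c: -13/11.
Taking the (1/2, 2/5, 1/10)-weighted average: (1/2)·(-51/11) + (2/5)·(-60/11) + (1/10)·(-13/11) = -254/55.

-254/55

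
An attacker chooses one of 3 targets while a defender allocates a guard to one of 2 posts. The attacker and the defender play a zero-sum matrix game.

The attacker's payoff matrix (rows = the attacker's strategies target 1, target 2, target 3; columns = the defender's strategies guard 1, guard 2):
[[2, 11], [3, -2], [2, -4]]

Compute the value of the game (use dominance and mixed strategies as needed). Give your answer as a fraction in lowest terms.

Row target 3 is strictly dominated by row target 2, so the attacker never plays it.
The remaining 2×2 game on (target 1, target 2) × (guard 1, guard 2) has no saddle point. Let the attacker play target 1 with probability p; indifference gives 2p + 3(1−p) = 11p − 2(1−p), so p = 5/14.
Similarly the defender's optimal q on guard 1 is 13/14, and the value is 2·(13/14) + (11)·(1/14) = 37/14.

37/14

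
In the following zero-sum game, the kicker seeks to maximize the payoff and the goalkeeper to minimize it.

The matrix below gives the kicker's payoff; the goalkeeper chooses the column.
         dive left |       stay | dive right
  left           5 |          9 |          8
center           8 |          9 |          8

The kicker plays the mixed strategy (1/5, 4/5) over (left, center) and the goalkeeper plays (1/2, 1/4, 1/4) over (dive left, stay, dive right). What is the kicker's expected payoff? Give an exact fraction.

Against (1/2, 1/4, 1/4), each row's expected payoff is left: 27/4; center: 33/4.
Taking the (1/5, 4/5)-weighted average: (1/5)·(27/4) + (4/5)·(33/4) = 159/20.

159/20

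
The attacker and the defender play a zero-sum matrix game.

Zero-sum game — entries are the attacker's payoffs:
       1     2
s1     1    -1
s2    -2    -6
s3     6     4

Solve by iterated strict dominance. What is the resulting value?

Column 1 is strictly dominated by 2 for the defender (-1<1, -6<-2, 4<6); eliminate 1.
Row s2 is strictly dominated by row s1 (-1>-6); eliminate s2.
Row s1 is strictly dominated by row s3 (4>-1); eliminate s1.
Only (s3, 2) remains, with payoff 4.

4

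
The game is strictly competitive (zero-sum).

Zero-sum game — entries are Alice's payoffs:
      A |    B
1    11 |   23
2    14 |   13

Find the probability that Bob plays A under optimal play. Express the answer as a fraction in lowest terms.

10/13

Row minima are 11 and 13, so Alice's maximin is 13; column maxima are 14 and 23, so Bob's minimax is 14. These differ, so the equilibrium is in mixed strategies.
Let Bob play A with probability q. Alice is indifferent when 11q + 23(1−q) = 14q + 13(1−q), giving q = 10/13.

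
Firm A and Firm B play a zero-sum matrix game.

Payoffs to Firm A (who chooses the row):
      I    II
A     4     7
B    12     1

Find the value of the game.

Row minima are 4 and 1, so Firm A's maximin is 4; column maxima are 12 and 7, so Firm B's minimax is 7. These differ, so the equilibrium is in mixed strategies.
Let Firm A play A with probability p. Firm B is indifferent when 4p + 12(1−p) = 7p + (1−p), giving p = 11/14.
Let Firm B play I with probability q. Firm A is indifferent when 4q + 7(1−q) = 12q + (1−q), giving q = 3/7.
The value is 4·(3/7) + (7)·(4/7) = 40/7.

40/7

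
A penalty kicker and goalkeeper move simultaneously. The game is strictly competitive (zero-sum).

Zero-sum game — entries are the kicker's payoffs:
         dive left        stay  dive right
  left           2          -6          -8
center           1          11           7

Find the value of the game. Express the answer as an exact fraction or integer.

Column stay is strictly dominated by dive right for the goalkeeper (it gives the kicker more in every row).
The remaining 2×2 game on (left, center) × (dive left, dive right) has no saddle point. Let the kicker play left with probability p; indifference gives 2p + (1−p) = −8p + 7(1−p), so p = 3/8.
Similarly the goalkeeper's optimal q on dive left is 15/16, and the value is 2·(15/16) + (-8)·(1/16) = 11/8.

11/8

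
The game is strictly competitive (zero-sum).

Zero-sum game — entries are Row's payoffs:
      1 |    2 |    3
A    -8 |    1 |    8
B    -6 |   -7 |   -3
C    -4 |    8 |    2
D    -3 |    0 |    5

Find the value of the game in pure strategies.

-3

Row minima: -8, -7, -4, -3 → Row's maximin is -3.
Column maxima: -3, 8, 8 → Column's minimax is -3.
They coincide at (D, 1), so the value is -3.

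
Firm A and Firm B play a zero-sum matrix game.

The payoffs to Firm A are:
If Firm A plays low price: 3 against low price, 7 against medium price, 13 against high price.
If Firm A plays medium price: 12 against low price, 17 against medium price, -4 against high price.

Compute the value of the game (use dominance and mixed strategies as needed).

Column medium price is strictly dominated by low price for Firm B (it gives Firm A more in every row).
The remaining 2×2 game on (low price, medium price) × (low price, high price) has no saddle point. Let Firm A play low price with probability p; indifference gives 3p + 12(1−p) = 13p − 4(1−p), so p = 8/13.
Similarly Firm B's optimal q on low price is 17/26, and the value is 3·(17/26) + (13)·(9/26) = 84/13.

84/13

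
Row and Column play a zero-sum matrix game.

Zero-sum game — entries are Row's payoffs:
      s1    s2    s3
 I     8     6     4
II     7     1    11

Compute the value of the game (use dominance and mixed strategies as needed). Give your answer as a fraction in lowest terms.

31/6

Column s1 is strictly dominated by s2 for Column (it gives Row more in every row).
The remaining 2×2 game on (I, II) × (s2, s3) has no saddle point. Let Row play I with probability p; indifference gives 6p + (1−p) = 4p + 11(1−p), so p = 5/6.
Similarly Column's optimal q on s2 is 7/12, and the value is 6·(7/12) + (4)·(5/12) = 31/6.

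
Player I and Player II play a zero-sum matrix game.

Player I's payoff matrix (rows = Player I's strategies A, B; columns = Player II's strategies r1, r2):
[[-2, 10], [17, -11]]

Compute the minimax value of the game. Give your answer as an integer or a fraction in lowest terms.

Row minima are -2 and -11, so Player I's maximin is -2; column maxima are 17 and 10, so Player II's minimax is 10. These differ, so the equilibrium is in mixed strategies.
Let Player I play A with probability p. Player II is indifferent when −2p + 17(1−p) = 10p − 11(1−p), giving p = 7/10.
Let Player II play r1 with probability q. Player I is indifferent when −2q + 10(1−q) = 17q − 11(1−q), giving q = 21/40.
The value is -2·(21/40) + (10)·(19/40) = 37/10.

37/10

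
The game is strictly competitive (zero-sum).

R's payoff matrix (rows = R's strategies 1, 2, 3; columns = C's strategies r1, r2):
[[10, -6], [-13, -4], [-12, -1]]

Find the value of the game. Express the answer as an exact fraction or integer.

-82/27

Row 2 is strictly dominated by row 3, so R never plays it.
The remaining 2×2 game on (1, 3) × (r1, r2) has no saddle point. Let R play 1 with probability p; indifference gives 10p − 12(1−p) = −6p − (1−p), so p = 11/27.
Similarly C's optimal q on r1 is 5/27, and the value is 10·(5/27) + (-6)·(22/27) = -82/27.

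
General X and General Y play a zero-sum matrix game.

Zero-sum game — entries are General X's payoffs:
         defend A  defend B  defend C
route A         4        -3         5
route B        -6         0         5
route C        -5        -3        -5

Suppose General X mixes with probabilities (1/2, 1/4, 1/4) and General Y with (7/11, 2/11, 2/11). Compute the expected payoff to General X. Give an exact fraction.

-19/44

Against (7/11, 2/11, 2/11), each row's expected payoff is route A: 32/11; route B: -32/11; route C: -51/11.
Taking the (1/2, 1/4, 1/4)-weighted average: (1/2)·(32/11) + (1/4)·(-32/11) + (1/4)·(-51/11) = -19/44.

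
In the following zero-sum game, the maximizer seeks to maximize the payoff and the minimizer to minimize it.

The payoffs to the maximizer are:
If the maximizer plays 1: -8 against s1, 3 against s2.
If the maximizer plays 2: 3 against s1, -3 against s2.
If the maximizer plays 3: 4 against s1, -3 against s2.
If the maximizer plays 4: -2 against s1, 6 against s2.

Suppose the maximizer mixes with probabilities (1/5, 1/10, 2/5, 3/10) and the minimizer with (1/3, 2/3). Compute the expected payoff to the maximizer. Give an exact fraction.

1/2

Against (1/3, 2/3), each row's expected payoff is 1: -2/3; 2: -1; 3: -2/3; 4: 10/3.
Taking the (1/5, 1/10, 2/5, 3/10)-weighted average: (1/5)·(-2/3) + (1/10)·(-1) + (2/5)·(-2/3) + (3/10)·(10/3) = 1/2.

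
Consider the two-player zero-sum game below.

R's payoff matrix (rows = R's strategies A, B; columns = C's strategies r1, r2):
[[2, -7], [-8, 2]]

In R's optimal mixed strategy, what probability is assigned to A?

10/19

Row minima are -7 and -8, so R's maximin is -7; column maxima are 2 and 2, so C's minimax is 2. These differ, so the equilibrium is in mixed strategies.
Let R play A with probability p. C is indifferent when 2p − 8(1−p) = −7p + 2(1−p), giving p = 10/19.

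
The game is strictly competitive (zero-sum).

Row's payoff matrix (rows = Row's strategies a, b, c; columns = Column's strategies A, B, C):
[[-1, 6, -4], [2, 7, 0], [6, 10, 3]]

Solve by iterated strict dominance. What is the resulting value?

3

Column B is strictly dominated by A for Column (-1<6, 2<7, 6<10); eliminate B.
Row b is strictly dominated by row c (6>2, 3>0); eliminate b.
Row a is strictly dominated by row c (6>-1, 3>-4); eliminate a.
Column A is strictly dominated by C for Column (3<6); eliminate A.
Only (c, C) remains, with payoff 3.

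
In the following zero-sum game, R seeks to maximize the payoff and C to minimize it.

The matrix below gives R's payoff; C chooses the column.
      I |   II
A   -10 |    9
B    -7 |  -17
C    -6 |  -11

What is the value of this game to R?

Row B is strictly dominated by row C, so R never plays it.
The remaining 2×2 game on (A, C) × (I, II) has no saddle point. Let R play A with probability p; indifference gives −10p − 6(1−p) = 9p − 11(1−p), so p = 5/24.
Similarly C's optimal q on I is 5/6, and the value is -10·(5/6) + (9)·(1/6) = -41/6.

-41/6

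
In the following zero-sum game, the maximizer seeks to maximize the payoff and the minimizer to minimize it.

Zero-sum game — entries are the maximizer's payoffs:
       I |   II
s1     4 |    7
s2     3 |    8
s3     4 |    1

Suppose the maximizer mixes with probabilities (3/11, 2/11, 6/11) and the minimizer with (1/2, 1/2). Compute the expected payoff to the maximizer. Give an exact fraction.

Against (1/2, 1/2), each row's expected payoff is s1: 11/2; s2: 11/2; s3: 5/2.
Taking the (3/11, 2/11, 6/11)-weighted average: (3/11)·(11/2) + (2/11)·(11/2) + (6/11)·(5/2) = 85/22.

85/22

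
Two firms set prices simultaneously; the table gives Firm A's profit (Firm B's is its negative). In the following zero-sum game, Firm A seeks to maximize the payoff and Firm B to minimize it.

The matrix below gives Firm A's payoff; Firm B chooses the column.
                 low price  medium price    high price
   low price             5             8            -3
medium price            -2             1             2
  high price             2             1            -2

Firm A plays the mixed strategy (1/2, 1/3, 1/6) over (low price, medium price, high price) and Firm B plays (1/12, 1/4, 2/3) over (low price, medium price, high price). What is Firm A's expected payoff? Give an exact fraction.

Against (1/12, 1/4, 2/3), each row's expected payoff is low price: 5/12; medium price: 17/12; high price: -11/12.
Taking the (1/2, 1/3, 1/6)-weighted average: (1/2)·(5/12) + (1/3)·(17/12) + (1/6)·(-11/12) = 19/36.

19/36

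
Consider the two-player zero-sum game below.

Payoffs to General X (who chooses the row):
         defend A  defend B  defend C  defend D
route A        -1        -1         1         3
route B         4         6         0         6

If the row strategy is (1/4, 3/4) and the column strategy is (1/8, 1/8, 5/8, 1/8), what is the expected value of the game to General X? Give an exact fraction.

Against (1/8, 1/8, 5/8, 1/8), each row's expected payoff is route A: 3/4; route B: 2.
Taking the (1/4, 3/4)-weighted average: (1/4)·(3/4) + (3/4)·(2) = 27/16.

27/16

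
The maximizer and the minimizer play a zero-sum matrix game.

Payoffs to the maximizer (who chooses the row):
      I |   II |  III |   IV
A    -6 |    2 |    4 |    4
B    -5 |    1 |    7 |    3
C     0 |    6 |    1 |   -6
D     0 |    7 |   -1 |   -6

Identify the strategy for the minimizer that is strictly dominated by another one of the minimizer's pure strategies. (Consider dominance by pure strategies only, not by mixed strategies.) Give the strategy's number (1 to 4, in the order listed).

The minimizer prefers columns that give the maximizer less. Compare II with I: -6 < 2, -5 < 1, 0 < 6, 0 < 7.
So I strictly dominates II for the minimizer; II is strictly dominated.

2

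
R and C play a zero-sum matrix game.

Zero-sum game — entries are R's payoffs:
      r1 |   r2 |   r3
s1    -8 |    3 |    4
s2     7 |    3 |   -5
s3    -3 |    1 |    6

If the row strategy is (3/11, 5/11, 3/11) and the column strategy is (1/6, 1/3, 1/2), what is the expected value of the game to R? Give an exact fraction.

71/66

Against (1/6, 1/3, 1/2), each row's expected payoff is s1: 5/3; s2: -1/3; s3: 17/6.
Taking the (3/11, 5/11, 3/11)-weighted average: (3/11)·(5/3) + (5/11)·(-1/3) + (3/11)·(17/6) = 71/66.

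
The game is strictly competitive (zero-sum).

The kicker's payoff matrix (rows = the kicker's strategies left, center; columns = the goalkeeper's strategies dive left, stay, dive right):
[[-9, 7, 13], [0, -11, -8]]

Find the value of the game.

-11/3

Column dive right is strictly dominated by stay for the goalkeeper (it gives the kicker more in every row).
The remaining 2×2 game on (left, center) × (dive left, stay) has no saddle point. Let the kicker play left with probability p; indifference gives −9p = 7p − 11(1−p), so p = 11/27.
Similarly the goalkeeper's optimal q on dive left is 2/3, and the value is -9·(2/3) + (7)·(1/3) = -11/3.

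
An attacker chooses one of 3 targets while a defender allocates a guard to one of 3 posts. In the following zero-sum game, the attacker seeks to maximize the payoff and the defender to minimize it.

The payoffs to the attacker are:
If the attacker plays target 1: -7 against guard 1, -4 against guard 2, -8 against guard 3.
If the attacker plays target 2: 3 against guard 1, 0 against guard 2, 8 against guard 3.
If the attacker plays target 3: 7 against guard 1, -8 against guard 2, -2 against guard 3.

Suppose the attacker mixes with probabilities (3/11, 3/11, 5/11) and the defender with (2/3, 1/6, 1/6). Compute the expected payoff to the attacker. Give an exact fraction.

5/11

Against (2/3, 1/6, 1/6), each row's expected payoff is target 1: -20/3; target 2: 10/3; target 3: 3.
Taking the (3/11, 3/11, 5/11)-weighted average: (3/11)·(-20/3) + (3/11)·(10/3) + (5/11)·(3) = 5/11.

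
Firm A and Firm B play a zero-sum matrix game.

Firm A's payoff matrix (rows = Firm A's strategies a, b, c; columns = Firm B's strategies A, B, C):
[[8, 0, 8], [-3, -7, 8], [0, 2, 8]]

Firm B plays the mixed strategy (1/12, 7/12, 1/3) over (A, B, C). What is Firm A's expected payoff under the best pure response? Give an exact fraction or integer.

a: (8)·(1/12) + (0)·(7/12) + (8)·(1/3) = 10/3.
b: (-3)·(1/12) + (-7)·(7/12) + (8)·(1/3) = -5/3.
c: (0)·(1/12) + (2)·(7/12) + (8)·(1/3) = 23/6.
The best pure response is c with expected payoff 23/6.

23/6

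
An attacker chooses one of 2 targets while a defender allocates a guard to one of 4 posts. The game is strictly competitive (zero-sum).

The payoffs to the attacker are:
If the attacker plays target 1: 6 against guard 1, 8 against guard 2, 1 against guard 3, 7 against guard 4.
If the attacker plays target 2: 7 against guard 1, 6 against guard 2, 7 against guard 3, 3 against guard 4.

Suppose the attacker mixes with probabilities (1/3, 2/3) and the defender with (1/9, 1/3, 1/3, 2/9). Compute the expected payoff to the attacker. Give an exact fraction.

151/27

Against (1/9, 1/3, 1/3, 2/9), each row's expected payoff is target 1: 47/9; target 2: 52/9.
Taking the (1/3, 2/3)-weighted average: (1/3)·(47/9) + (2/3)·(52/9) = 151/27.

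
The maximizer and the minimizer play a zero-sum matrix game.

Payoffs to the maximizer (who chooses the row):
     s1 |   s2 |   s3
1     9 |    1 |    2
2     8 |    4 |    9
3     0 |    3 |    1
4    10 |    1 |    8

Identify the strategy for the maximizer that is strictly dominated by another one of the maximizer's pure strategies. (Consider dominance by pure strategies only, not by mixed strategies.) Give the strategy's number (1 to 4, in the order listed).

Compare 3 with 2: 8 > 0, 4 > 3, 9 > 1.
So 2 strictly dominates 3 for the maximizer; 3 is strictly dominated.

3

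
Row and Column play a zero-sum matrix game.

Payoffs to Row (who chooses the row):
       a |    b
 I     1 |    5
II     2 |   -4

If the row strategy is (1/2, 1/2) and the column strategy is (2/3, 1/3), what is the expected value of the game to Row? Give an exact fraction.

7/6

Against (2/3, 1/3), each row's expected payoff is I: 7/3; II: 0.
Taking the (1/2, 1/2)-weighted average: (1/2)·(7/3) + (1/2)·(0) = 7/6.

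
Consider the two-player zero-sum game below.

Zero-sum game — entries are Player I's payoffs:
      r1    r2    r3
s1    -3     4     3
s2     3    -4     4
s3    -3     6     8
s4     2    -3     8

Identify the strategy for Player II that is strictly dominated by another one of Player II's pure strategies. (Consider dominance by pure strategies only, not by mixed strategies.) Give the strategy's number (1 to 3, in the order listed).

Player II prefers columns that give Player I less. Compare r3 with r1: -3 < 3, 3 < 4, -3 < 8, 2 < 8.
So r1 strictly dominates r3 for Player II; r3 is strictly dominated.

3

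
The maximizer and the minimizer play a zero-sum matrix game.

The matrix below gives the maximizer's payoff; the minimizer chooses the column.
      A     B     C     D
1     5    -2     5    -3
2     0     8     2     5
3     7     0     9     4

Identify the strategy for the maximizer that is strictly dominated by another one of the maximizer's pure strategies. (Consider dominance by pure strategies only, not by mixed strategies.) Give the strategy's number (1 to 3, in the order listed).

1

Compare 1 with 3: 7 > 5, 0 > -2, 9 > 5, 4 > -3.
So 3 strictly dominates 1 for the maximizer; 1 is strictly dominated.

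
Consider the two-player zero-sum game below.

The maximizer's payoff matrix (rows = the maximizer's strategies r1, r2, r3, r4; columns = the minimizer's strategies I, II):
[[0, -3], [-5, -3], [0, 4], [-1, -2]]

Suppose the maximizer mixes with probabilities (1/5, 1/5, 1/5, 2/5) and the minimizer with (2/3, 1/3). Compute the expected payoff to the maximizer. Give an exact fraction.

Against (2/3, 1/3), each row's expected payoff is r1: -1; r2: -13/3; r3: 4/3; r4: -4/3.
Taking the (1/5, 1/5, 1/5, 2/5)-weighted average: (1/5)·(-1) + (1/5)·(-13/3) + (1/5)·(4/3) + (2/5)·(-4/3) = -4/3.

-4/3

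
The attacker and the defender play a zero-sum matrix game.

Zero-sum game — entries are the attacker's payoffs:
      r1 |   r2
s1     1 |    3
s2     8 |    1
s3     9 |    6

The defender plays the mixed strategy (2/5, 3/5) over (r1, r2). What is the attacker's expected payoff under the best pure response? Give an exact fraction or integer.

s1: (1)·(2/5) + (3)·(3/5) = 11/5.
s2: (8)·(2/5) + (1)·(3/5) = 19/5.
s3: (9)·(2/5) + (6)·(3/5) = 36/5.
The best pure response is s3 with expected payoff 36/5.

36/5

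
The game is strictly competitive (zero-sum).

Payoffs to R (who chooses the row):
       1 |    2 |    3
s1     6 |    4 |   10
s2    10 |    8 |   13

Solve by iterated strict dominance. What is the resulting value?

8

Column 1 is strictly dominated by 2 for C (4<6, 8<10); eliminate 1.
Column 3 is strictly dominated by 2 for C (4<10, 8<13); eliminate 3.
Row s1 is strictly dominated by row s2 (8>4); eliminate s1.
Only (s2, 2) remains, with payoff 8.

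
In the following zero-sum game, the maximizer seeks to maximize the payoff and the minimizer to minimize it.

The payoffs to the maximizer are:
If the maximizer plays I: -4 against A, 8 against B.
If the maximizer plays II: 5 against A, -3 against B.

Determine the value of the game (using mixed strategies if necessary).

Row minima are -4 and -3, so the maximizer's maximin is -3; column maxima are 5 and 8, so the minimizer's minimax is 5. These differ, so the equilibrium is in mixed strategies.
Let the maximizer play I with probability p. The minimizer is indifferent when −4p + 5(1−p) = 8p − 3(1−p), giving p = 2/5.
Let the minimizer play A with probability q. The maximizer is indifferent when −4q + 8(1−q) = 5q − 3(1−q), giving q = 11/20.
The value is -4·(11/20) + (8)·(9/20) = 7/5.

7/5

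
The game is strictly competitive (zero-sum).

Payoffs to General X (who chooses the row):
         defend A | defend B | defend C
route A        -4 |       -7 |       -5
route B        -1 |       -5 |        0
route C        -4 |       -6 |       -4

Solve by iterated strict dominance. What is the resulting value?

Column defend C is strictly dominated by defend B for General Y (-7<-5, -5<0, -6<-4); eliminate defend C.
Column defend A is strictly dominated by defend B for General Y (-7<-4, -5<-1, -6<-4); eliminate defend A.
Row route A is strictly dominated by row route B (-5>-7); eliminate route A.
Row route C is strictly dominated by row route B (-5>-6); eliminate route C.
Only (route B, defend B) remains, with payoff -5.

-5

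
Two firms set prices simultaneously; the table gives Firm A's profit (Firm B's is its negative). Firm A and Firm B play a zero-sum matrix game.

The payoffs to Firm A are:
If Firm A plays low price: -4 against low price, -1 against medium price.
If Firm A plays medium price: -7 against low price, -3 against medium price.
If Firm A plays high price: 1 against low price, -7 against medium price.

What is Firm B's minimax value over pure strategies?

-1

The worst case (largest entry) in each column is low price: 1, medium price: -1.
The best (smallest) of these is -1.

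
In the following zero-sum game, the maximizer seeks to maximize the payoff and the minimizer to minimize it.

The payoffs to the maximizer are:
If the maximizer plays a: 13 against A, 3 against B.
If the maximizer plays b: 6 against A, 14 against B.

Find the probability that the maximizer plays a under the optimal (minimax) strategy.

Row minima are 3 and 6, so the maximizer's maximin is 6; column maxima are 13 and 14, so the minimizer's minimax is 13. These differ, so the equilibrium is in mixed strategies.
Let the maximizer play a with probability p. The minimizer is indifferent when 13p + 6(1−p) = 3p + 14(1−p), giving p = 4/9.

4/9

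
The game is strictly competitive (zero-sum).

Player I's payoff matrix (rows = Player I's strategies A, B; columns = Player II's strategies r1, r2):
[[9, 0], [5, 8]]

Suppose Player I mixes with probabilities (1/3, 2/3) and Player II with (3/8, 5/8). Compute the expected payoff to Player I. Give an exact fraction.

137/24

Against (3/8, 5/8), each row's expected payoff is A: 27/8; B: 55/8.
Taking the (1/3, 2/3)-weighted average: (1/3)·(27/8) + (2/3)·(55/8) = 137/24.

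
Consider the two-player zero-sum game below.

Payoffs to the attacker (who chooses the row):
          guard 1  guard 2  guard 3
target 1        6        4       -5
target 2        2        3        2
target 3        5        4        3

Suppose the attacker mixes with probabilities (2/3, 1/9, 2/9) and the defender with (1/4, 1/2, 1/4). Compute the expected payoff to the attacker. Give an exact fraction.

8/3

Against (1/4, 1/2, 1/4), each row's expected payoff is target 1: 9/4; target 2: 5/2; target 3: 4.
Taking the (2/3, 1/9, 2/9)-weighted average: (2/3)·(9/4) + (1/9)·(5/2) + (2/9)·(4) = 8/3.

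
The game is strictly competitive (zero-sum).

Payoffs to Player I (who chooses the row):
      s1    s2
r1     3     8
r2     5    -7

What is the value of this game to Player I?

Row minima are 3 and -7, so Player I's maximin is 3; column maxima are 5 and 8, so Player II's minimax is 5. These differ, so the equilibrium is in mixed strategies.
Let Player I play r1 with probability p. Player II is indifferent when 3p + 5(1−p) = 8p − 7(1−p), giving p = 12/17.
Let Player II play s1 with probability q. Player I is indifferent when 3q + 8(1−q) = 5q − 7(1−q), giving q = 15/17.
The value is 3·(15/17) + (8)·(2/17) = 61/17.

61/17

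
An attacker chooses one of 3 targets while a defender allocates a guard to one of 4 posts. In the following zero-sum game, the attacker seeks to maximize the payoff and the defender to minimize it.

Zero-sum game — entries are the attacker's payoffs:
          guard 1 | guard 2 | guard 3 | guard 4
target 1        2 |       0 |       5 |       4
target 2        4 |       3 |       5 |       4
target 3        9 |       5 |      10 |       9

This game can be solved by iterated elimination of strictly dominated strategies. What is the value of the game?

Row target 1 is strictly dominated by row target 3 (9>2, 5>0, 10>5, 9>4); eliminate target 1.
Row target 2 is strictly dominated by row target 3 (9>4, 5>3, 10>5, 9>4); eliminate target 2.
Column guard 1 is strictly dominated by guard 2 for the defender (5<9); eliminate guard 1.
Column guard 3 is strictly dominated by guard 2 for the defender (5<10); eliminate guard 3.
Column guard 4 is strictly dominated by guard 2 for the defender (5<9); eliminate guard 4.
Only (target 3, guard 2) remains, with payoff 5.

5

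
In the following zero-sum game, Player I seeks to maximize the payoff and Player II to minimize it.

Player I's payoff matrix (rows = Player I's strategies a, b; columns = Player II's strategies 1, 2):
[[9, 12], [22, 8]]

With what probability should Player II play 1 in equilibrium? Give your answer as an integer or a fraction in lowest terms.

Row minima are 9 and 8, so Player I's maximin is 9; column maxima are 22 and 12, so Player II's minimax is 12. These differ, so the equilibrium is in mixed strategies.
Let Player II play 1 with probability q. Player I is indifferent when 9q + 12(1−q) = 22q + 8(1−q), giving q = 4/17.

4/17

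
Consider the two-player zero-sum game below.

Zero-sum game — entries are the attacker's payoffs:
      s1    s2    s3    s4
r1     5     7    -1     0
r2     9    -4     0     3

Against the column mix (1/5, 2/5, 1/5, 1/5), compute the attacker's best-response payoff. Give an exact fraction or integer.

r1: (5)·(1/5) + (7)·(2/5) + (-1)·(1/5) + (0)·(1/5) = 18/5.
r2: (9)·(1/5) + (-4)·(2/5) + (0)·(1/5) + (3)·(1/5) = 4/5.
The best pure response is r1 with expected payoff 18/5.

18/5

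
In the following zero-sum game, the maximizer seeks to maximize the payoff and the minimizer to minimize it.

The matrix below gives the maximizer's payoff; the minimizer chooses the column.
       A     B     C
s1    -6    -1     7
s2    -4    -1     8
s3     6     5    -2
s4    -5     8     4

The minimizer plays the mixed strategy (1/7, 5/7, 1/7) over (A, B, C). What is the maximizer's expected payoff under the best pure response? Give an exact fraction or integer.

s1: (-6)·(1/7) + (-1)·(5/7) + (7)·(1/7) = -4/7.
s2: (-4)·(1/7) + (-1)·(5/7) + (8)·(1/7) = -1/7.
s3: (6)·(1/7) + (5)·(5/7) + (-2)·(1/7) = 29/7.
s4: (-5)·(1/7) + (8)·(5/7) + (4)·(1/7) = 39/7.
The best pure response is s4 with expected payoff 39/7.

39/7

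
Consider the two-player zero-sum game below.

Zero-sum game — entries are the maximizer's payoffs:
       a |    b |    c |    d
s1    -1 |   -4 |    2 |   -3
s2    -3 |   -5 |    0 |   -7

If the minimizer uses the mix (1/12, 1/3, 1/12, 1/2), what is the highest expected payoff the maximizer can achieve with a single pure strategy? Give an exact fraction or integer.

-11/4

s1: (-1)·(1/12) + (-4)·(1/3) + (2)·(1/12) + (-3)·(1/2) = -11/4.
s2: (-3)·(1/12) + (-5)·(1/3) + (0)·(1/12) + (-7)·(1/2) = -65/12.
The best pure response is s1 with expected payoff -11/4.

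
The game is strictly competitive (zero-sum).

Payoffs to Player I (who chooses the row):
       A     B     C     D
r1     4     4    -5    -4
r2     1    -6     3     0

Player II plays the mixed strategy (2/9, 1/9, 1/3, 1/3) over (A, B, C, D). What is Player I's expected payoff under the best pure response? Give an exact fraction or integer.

5/9

r1: (4)·(2/9) + (4)·(1/9) + (-5)·(1/3) + (-4)·(1/3) = -5/3.
r2: (1)·(2/9) + (-6)·(1/9) + (3)·(1/3) + (0)·(1/3) = 5/9.
The best pure response is r2 with expected payoff 5/9.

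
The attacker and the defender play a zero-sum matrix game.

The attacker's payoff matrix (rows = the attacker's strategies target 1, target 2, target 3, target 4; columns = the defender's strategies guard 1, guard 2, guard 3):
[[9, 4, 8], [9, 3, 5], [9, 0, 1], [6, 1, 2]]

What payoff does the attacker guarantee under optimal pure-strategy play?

Row minima: 4, 3, 0, 1 → the attacker's maximin is 4.
Column maxima: 9, 4, 8 → the defender's minimax is 4.
They coincide at (target 1, guard 2), so the value is 4.

4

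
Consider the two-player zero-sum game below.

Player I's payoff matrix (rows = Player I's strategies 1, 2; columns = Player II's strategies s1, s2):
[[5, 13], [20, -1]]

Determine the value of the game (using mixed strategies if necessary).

265/29

Row minima are 5 and -1, so Player I's maximin is 5; column maxima are 20 and 13, so Player II's minimax is 13. These differ, so the equilibrium is in mixed strategies.
Let Player I play 1 with probability p. Player II is indifferent when 5p + 20(1−p) = 13p − (1−p), giving p = 21/29.
Let Player II play s1 with probability q. Player I is indifferent when 5q + 13(1−q) = 20q − (1−q), giving q = 14/29.
The value is 5·(14/29) + (13)·(15/29) = 265/29.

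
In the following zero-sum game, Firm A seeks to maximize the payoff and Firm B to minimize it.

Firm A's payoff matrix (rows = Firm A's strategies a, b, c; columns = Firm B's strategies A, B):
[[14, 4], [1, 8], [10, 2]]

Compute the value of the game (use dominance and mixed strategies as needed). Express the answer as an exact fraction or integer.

Row c is strictly dominated by row a, so Firm A never plays it.
The remaining 2×2 game on (a, b) × (A, B) has no saddle point. Let Firm A play a with probability p; indifference gives 14p + (1−p) = 4p + 8(1−p), so p = 7/17.
Similarly Firm B's optimal q on A is 4/17, and the value is 14·(4/17) + (4)·(13/17) = 108/17.

108/17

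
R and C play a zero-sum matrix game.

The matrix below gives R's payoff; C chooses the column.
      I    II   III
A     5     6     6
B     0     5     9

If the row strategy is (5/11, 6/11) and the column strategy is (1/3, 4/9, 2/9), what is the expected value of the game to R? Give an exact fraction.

161/33

Against (1/3, 4/9, 2/9), each row's expected payoff is A: 17/3; B: 38/9.
Taking the (5/11, 6/11)-weighted average: (5/11)·(17/3) + (6/11)·(38/9) = 161/33.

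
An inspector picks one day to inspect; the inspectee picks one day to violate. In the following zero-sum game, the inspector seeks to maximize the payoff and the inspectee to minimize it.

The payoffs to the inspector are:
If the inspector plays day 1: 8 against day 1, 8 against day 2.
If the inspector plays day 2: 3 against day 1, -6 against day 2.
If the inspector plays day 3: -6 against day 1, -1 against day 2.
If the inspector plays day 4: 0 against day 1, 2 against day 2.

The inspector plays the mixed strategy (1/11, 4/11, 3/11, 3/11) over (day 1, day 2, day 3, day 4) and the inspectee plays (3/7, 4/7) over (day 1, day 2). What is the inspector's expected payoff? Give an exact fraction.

-46/77

Against (3/7, 4/7), each row's expected payoff is day 1: 8; day 2: -15/7; day 3: -22/7; day 4: 8/7.
Taking the (1/11, 4/11, 3/11, 3/11)-weighted average: (1/11)·(8) + (4/11)·(-15/7) + (3/11)·(-22/7) + (3/11)·(8/7) = -46/77.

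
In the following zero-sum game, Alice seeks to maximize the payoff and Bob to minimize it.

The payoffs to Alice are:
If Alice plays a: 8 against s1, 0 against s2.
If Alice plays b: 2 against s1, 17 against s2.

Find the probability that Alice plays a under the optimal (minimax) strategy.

Row minima are 0 and 2, so Alice's maximin is 2; column maxima are 8 and 17, so Bob's minimax is 8. These differ, so the equilibrium is in mixed strategies.
Let Alice play a with probability p. Bob is indifferent when 8p + 2(1−p) = 17(1−p), giving p = 15/23.

15/23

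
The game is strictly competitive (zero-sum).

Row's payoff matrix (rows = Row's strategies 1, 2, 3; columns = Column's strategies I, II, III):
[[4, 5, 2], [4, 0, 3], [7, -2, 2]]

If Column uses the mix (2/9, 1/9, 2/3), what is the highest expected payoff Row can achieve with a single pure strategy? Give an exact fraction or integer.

1: (4)·(2/9) + (5)·(1/9) + (2)·(2/3) = 25/9.
2: (4)·(2/9) + (0)·(1/9) + (3)·(2/3) = 26/9.
3: (7)·(2/9) + (-2)·(1/9) + (2)·(2/3) = 8/3.
The best pure response is 2 with expected payoff 26/9.

26/9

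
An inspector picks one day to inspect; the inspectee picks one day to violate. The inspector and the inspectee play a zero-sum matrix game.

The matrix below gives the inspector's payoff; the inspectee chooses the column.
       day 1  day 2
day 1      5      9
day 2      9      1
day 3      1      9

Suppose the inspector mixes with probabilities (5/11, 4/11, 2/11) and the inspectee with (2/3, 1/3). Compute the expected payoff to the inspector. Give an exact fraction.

Against (2/3, 1/3), each row's expected payoff is day 1: 19/3; day 2: 19/3; day 3: 11/3.
Taking the (5/11, 4/11, 2/11)-weighted average: (5/11)·(19/3) + (4/11)·(19/3) + (2/11)·(11/3) = 193/33.

193/33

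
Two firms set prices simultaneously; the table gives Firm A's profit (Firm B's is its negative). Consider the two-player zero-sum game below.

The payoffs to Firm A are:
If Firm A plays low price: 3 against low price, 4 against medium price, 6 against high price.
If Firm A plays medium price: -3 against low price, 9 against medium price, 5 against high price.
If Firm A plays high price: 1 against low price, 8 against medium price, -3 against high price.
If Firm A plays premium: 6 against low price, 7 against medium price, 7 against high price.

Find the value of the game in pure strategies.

6

Row minima: 3, -3, -3, 6 → Firm A's maximin is 6.
Column maxima: 6, 9, 7 → Firm B's minimax is 6.
They coincide at (premium, low price), so the value is 6.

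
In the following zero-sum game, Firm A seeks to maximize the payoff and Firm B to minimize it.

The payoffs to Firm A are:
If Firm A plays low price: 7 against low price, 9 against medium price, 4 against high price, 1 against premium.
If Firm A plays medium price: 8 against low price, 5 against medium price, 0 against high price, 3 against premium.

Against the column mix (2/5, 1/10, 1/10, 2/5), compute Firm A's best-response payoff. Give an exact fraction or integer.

49/10

low price: (7)·(2/5) + (9)·(1/10) + (4)·(1/10) + (1)·(2/5) = 9/2.
medium price: (8)·(2/5) + (5)·(1/10) + (0)·(1/10) + (3)·(2/5) = 49/10.
The best pure response is medium price with expected payoff 49/10.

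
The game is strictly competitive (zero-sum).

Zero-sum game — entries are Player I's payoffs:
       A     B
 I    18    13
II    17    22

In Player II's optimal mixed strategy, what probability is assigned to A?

Row minima are 13 and 17, so Player I's maximin is 17; column maxima are 18 and 22, so Player II's minimax is 18. These differ, so the equilibrium is in mixed strategies.
Let Player II play A with probability q. Player I is indifferent when 18q + 13(1−q) = 17q + 22(1−q), giving q = 9/10.

9/10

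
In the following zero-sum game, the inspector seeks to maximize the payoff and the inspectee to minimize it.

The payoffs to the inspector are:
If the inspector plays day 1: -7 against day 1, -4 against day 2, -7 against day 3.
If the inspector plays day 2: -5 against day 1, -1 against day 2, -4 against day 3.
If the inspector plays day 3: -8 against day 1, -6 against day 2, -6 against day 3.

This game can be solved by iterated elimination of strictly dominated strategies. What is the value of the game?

Row day 1 is strictly dominated by row day 2 (-5>-7, -1>-4, -4>-7); eliminate day 1.
Column day 3 is strictly dominated by day 1 for the inspectee (-5<-4, -8<-6); eliminate day 3.
Row day 3 is strictly dominated by row day 2 (-5>-8, -1>-6); eliminate day 3.
Column day 2 is strictly dominated by day 1 for the inspectee (-5<-1); eliminate day 2.
Only (day 2, day 1) remains, with payoff -5.

-5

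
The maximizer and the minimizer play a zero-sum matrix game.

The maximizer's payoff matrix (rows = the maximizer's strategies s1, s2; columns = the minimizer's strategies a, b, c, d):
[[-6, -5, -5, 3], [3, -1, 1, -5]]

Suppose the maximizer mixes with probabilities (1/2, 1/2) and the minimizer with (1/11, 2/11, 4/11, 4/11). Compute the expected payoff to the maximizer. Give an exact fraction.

Against (1/11, 2/11, 4/11, 4/11), each row's expected payoff is s1: -24/11; s2: -15/11.
Taking the (1/2, 1/2)-weighted average: (1/2)·(-24/11) + (1/2)·(-15/11) = -39/22.

-39/22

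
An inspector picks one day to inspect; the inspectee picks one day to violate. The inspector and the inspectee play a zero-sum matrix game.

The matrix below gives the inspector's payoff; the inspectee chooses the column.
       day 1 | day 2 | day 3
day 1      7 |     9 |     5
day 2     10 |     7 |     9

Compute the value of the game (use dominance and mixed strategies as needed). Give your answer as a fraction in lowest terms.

23/3

Column day 1 is strictly dominated by day 3 for the inspectee (it gives the inspector more in every row).
The remaining 2×2 game on (day 1, day 2) × (day 2, day 3) has no saddle point. Let the inspector play day 1 with probability p; indifference gives 9p + 7(1−p) = 5p + 9(1−p), so p = 1/3.
Similarly the inspectee's optimal q on day 2 is 2/3, and the value is 9·(2/3) + (5)·(1/3) = 23/3.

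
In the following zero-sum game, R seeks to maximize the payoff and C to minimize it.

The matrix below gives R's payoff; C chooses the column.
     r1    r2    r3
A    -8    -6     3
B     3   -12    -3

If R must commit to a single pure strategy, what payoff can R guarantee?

-8

The worst-case payoff for each row is A: -8, B: -12.
The best of these is -8.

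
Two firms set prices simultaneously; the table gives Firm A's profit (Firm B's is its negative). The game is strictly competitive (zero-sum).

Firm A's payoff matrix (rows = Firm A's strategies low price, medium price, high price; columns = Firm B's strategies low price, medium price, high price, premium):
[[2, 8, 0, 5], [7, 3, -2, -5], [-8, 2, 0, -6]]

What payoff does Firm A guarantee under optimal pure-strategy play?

Row minima: 0, -5, -8 → Firm A's maximin is 0.
Column maxima: 7, 8, 0, 5 → Firm B's minimax is 0.
They coincide at (low price, high price), so the value is 0.

0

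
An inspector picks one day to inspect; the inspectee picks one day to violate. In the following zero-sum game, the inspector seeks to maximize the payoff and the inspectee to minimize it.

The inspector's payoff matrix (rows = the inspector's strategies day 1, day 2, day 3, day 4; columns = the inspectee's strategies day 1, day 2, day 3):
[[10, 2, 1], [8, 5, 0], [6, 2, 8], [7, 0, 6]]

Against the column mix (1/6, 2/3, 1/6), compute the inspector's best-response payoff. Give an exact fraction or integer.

day 1: (10)·(1/6) + (2)·(2/3) + (1)·(1/6) = 19/6.
day 2: (8)·(1/6) + (5)·(2/3) + (0)·(1/6) = 14/3.
day 3: (6)·(1/6) + (2)·(2/3) + (8)·(1/6) = 11/3.
day 4: (7)·(1/6) + (0)·(2/3) + (6)·(1/6) = 13/6.
The best pure response is day 2 with expected payoff 14/3.

14/3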